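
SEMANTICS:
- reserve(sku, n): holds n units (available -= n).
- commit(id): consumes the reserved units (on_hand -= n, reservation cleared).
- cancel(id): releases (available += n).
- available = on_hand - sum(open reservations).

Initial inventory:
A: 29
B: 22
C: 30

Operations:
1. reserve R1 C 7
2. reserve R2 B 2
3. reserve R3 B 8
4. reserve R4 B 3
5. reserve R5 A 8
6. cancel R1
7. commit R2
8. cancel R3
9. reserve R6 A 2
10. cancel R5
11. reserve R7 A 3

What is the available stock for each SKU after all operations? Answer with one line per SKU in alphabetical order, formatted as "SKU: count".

Answer: A: 24
B: 17
C: 30

Derivation:
Step 1: reserve R1 C 7 -> on_hand[A=29 B=22 C=30] avail[A=29 B=22 C=23] open={R1}
Step 2: reserve R2 B 2 -> on_hand[A=29 B=22 C=30] avail[A=29 B=20 C=23] open={R1,R2}
Step 3: reserve R3 B 8 -> on_hand[A=29 B=22 C=30] avail[A=29 B=12 C=23] open={R1,R2,R3}
Step 4: reserve R4 B 3 -> on_hand[A=29 B=22 C=30] avail[A=29 B=9 C=23] open={R1,R2,R3,R4}
Step 5: reserve R5 A 8 -> on_hand[A=29 B=22 C=30] avail[A=21 B=9 C=23] open={R1,R2,R3,R4,R5}
Step 6: cancel R1 -> on_hand[A=29 B=22 C=30] avail[A=21 B=9 C=30] open={R2,R3,R4,R5}
Step 7: commit R2 -> on_hand[A=29 B=20 C=30] avail[A=21 B=9 C=30] open={R3,R4,R5}
Step 8: cancel R3 -> on_hand[A=29 B=20 C=30] avail[A=21 B=17 C=30] open={R4,R5}
Step 9: reserve R6 A 2 -> on_hand[A=29 B=20 C=30] avail[A=19 B=17 C=30] open={R4,R5,R6}
Step 10: cancel R5 -> on_hand[A=29 B=20 C=30] avail[A=27 B=17 C=30] open={R4,R6}
Step 11: reserve R7 A 3 -> on_hand[A=29 B=20 C=30] avail[A=24 B=17 C=30] open={R4,R6,R7}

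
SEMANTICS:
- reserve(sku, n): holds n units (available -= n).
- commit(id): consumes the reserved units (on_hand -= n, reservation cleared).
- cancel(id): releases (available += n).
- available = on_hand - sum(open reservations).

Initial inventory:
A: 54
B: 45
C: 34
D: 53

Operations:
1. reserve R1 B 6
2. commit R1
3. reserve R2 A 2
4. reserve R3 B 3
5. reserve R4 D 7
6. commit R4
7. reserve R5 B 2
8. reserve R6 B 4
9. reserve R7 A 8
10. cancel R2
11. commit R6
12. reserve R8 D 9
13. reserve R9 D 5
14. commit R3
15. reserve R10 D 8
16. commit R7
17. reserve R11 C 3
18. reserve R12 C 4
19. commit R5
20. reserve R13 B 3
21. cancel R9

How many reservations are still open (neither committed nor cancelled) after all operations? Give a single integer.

Answer: 5

Derivation:
Step 1: reserve R1 B 6 -> on_hand[A=54 B=45 C=34 D=53] avail[A=54 B=39 C=34 D=53] open={R1}
Step 2: commit R1 -> on_hand[A=54 B=39 C=34 D=53] avail[A=54 B=39 C=34 D=53] open={}
Step 3: reserve R2 A 2 -> on_hand[A=54 B=39 C=34 D=53] avail[A=52 B=39 C=34 D=53] open={R2}
Step 4: reserve R3 B 3 -> on_hand[A=54 B=39 C=34 D=53] avail[A=52 B=36 C=34 D=53] open={R2,R3}
Step 5: reserve R4 D 7 -> on_hand[A=54 B=39 C=34 D=53] avail[A=52 B=36 C=34 D=46] open={R2,R3,R4}
Step 6: commit R4 -> on_hand[A=54 B=39 C=34 D=46] avail[A=52 B=36 C=34 D=46] open={R2,R3}
Step 7: reserve R5 B 2 -> on_hand[A=54 B=39 C=34 D=46] avail[A=52 B=34 C=34 D=46] open={R2,R3,R5}
Step 8: reserve R6 B 4 -> on_hand[A=54 B=39 C=34 D=46] avail[A=52 B=30 C=34 D=46] open={R2,R3,R5,R6}
Step 9: reserve R7 A 8 -> on_hand[A=54 B=39 C=34 D=46] avail[A=44 B=30 C=34 D=46] open={R2,R3,R5,R6,R7}
Step 10: cancel R2 -> on_hand[A=54 B=39 C=34 D=46] avail[A=46 B=30 C=34 D=46] open={R3,R5,R6,R7}
Step 11: commit R6 -> on_hand[A=54 B=35 C=34 D=46] avail[A=46 B=30 C=34 D=46] open={R3,R5,R7}
Step 12: reserve R8 D 9 -> on_hand[A=54 B=35 C=34 D=46] avail[A=46 B=30 C=34 D=37] open={R3,R5,R7,R8}
Step 13: reserve R9 D 5 -> on_hand[A=54 B=35 C=34 D=46] avail[A=46 B=30 C=34 D=32] open={R3,R5,R7,R8,R9}
Step 14: commit R3 -> on_hand[A=54 B=32 C=34 D=46] avail[A=46 B=30 C=34 D=32] open={R5,R7,R8,R9}
Step 15: reserve R10 D 8 -> on_hand[A=54 B=32 C=34 D=46] avail[A=46 B=30 C=34 D=24] open={R10,R5,R7,R8,R9}
Step 16: commit R7 -> on_hand[A=46 B=32 C=34 D=46] avail[A=46 B=30 C=34 D=24] open={R10,R5,R8,R9}
Step 17: reserve R11 C 3 -> on_hand[A=46 B=32 C=34 D=46] avail[A=46 B=30 C=31 D=24] open={R10,R11,R5,R8,R9}
Step 18: reserve R12 C 4 -> on_hand[A=46 B=32 C=34 D=46] avail[A=46 B=30 C=27 D=24] open={R10,R11,R12,R5,R8,R9}
Step 19: commit R5 -> on_hand[A=46 B=30 C=34 D=46] avail[A=46 B=30 C=27 D=24] open={R10,R11,R12,R8,R9}
Step 20: reserve R13 B 3 -> on_hand[A=46 B=30 C=34 D=46] avail[A=46 B=27 C=27 D=24] open={R10,R11,R12,R13,R8,R9}
Step 21: cancel R9 -> on_hand[A=46 B=30 C=34 D=46] avail[A=46 B=27 C=27 D=29] open={R10,R11,R12,R13,R8}
Open reservations: ['R10', 'R11', 'R12', 'R13', 'R8'] -> 5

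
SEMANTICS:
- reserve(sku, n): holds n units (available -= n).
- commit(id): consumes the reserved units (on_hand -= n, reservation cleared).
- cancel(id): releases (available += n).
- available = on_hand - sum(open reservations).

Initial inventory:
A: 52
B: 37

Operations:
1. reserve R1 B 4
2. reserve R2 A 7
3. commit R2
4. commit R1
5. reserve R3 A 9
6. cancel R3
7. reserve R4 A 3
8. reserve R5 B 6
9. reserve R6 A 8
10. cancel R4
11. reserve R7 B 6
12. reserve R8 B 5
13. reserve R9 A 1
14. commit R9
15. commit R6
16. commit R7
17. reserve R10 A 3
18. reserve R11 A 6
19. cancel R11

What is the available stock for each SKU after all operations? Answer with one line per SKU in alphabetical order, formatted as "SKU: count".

Answer: A: 33
B: 16

Derivation:
Step 1: reserve R1 B 4 -> on_hand[A=52 B=37] avail[A=52 B=33] open={R1}
Step 2: reserve R2 A 7 -> on_hand[A=52 B=37] avail[A=45 B=33] open={R1,R2}
Step 3: commit R2 -> on_hand[A=45 B=37] avail[A=45 B=33] open={R1}
Step 4: commit R1 -> on_hand[A=45 B=33] avail[A=45 B=33] open={}
Step 5: reserve R3 A 9 -> on_hand[A=45 B=33] avail[A=36 B=33] open={R3}
Step 6: cancel R3 -> on_hand[A=45 B=33] avail[A=45 B=33] open={}
Step 7: reserve R4 A 3 -> on_hand[A=45 B=33] avail[A=42 B=33] open={R4}
Step 8: reserve R5 B 6 -> on_hand[A=45 B=33] avail[A=42 B=27] open={R4,R5}
Step 9: reserve R6 A 8 -> on_hand[A=45 B=33] avail[A=34 B=27] open={R4,R5,R6}
Step 10: cancel R4 -> on_hand[A=45 B=33] avail[A=37 B=27] open={R5,R6}
Step 11: reserve R7 B 6 -> on_hand[A=45 B=33] avail[A=37 B=21] open={R5,R6,R7}
Step 12: reserve R8 B 5 -> on_hand[A=45 B=33] avail[A=37 B=16] open={R5,R6,R7,R8}
Step 13: reserve R9 A 1 -> on_hand[A=45 B=33] avail[A=36 B=16] open={R5,R6,R7,R8,R9}
Step 14: commit R9 -> on_hand[A=44 B=33] avail[A=36 B=16] open={R5,R6,R7,R8}
Step 15: commit R6 -> on_hand[A=36 B=33] avail[A=36 B=16] open={R5,R7,R8}
Step 16: commit R7 -> on_hand[A=36 B=27] avail[A=36 B=16] open={R5,R8}
Step 17: reserve R10 A 3 -> on_hand[A=36 B=27] avail[A=33 B=16] open={R10,R5,R8}
Step 18: reserve R11 A 6 -> on_hand[A=36 B=27] avail[A=27 B=16] open={R10,R11,R5,R8}
Step 19: cancel R11 -> on_hand[A=36 B=27] avail[A=33 B=16] open={R10,R5,R8}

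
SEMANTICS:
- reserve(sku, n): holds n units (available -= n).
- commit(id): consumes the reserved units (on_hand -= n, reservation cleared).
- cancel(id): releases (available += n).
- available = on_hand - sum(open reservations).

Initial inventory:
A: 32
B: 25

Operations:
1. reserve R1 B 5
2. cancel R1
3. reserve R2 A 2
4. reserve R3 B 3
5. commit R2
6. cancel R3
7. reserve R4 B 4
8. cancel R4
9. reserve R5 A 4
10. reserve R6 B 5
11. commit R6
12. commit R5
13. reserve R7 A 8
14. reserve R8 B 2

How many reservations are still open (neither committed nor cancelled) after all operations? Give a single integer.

Answer: 2

Derivation:
Step 1: reserve R1 B 5 -> on_hand[A=32 B=25] avail[A=32 B=20] open={R1}
Step 2: cancel R1 -> on_hand[A=32 B=25] avail[A=32 B=25] open={}
Step 3: reserve R2 A 2 -> on_hand[A=32 B=25] avail[A=30 B=25] open={R2}
Step 4: reserve R3 B 3 -> on_hand[A=32 B=25] avail[A=30 B=22] open={R2,R3}
Step 5: commit R2 -> on_hand[A=30 B=25] avail[A=30 B=22] open={R3}
Step 6: cancel R3 -> on_hand[A=30 B=25] avail[A=30 B=25] open={}
Step 7: reserve R4 B 4 -> on_hand[A=30 B=25] avail[A=30 B=21] open={R4}
Step 8: cancel R4 -> on_hand[A=30 B=25] avail[A=30 B=25] open={}
Step 9: reserve R5 A 4 -> on_hand[A=30 B=25] avail[A=26 B=25] open={R5}
Step 10: reserve R6 B 5 -> on_hand[A=30 B=25] avail[A=26 B=20] open={R5,R6}
Step 11: commit R6 -> on_hand[A=30 B=20] avail[A=26 B=20] open={R5}
Step 12: commit R5 -> on_hand[A=26 B=20] avail[A=26 B=20] open={}
Step 13: reserve R7 A 8 -> on_hand[A=26 B=20] avail[A=18 B=20] open={R7}
Step 14: reserve R8 B 2 -> on_hand[A=26 B=20] avail[A=18 B=18] open={R7,R8}
Open reservations: ['R7', 'R8'] -> 2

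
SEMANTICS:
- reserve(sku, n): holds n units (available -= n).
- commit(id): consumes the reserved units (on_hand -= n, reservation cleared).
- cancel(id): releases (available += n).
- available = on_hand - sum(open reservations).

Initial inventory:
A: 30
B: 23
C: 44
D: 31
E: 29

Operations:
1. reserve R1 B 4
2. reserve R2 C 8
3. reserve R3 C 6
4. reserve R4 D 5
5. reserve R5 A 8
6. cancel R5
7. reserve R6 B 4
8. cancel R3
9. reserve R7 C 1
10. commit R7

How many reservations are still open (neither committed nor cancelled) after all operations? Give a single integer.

Answer: 4

Derivation:
Step 1: reserve R1 B 4 -> on_hand[A=30 B=23 C=44 D=31 E=29] avail[A=30 B=19 C=44 D=31 E=29] open={R1}
Step 2: reserve R2 C 8 -> on_hand[A=30 B=23 C=44 D=31 E=29] avail[A=30 B=19 C=36 D=31 E=29] open={R1,R2}
Step 3: reserve R3 C 6 -> on_hand[A=30 B=23 C=44 D=31 E=29] avail[A=30 B=19 C=30 D=31 E=29] open={R1,R2,R3}
Step 4: reserve R4 D 5 -> on_hand[A=30 B=23 C=44 D=31 E=29] avail[A=30 B=19 C=30 D=26 E=29] open={R1,R2,R3,R4}
Step 5: reserve R5 A 8 -> on_hand[A=30 B=23 C=44 D=31 E=29] avail[A=22 B=19 C=30 D=26 E=29] open={R1,R2,R3,R4,R5}
Step 6: cancel R5 -> on_hand[A=30 B=23 C=44 D=31 E=29] avail[A=30 B=19 C=30 D=26 E=29] open={R1,R2,R3,R4}
Step 7: reserve R6 B 4 -> on_hand[A=30 B=23 C=44 D=31 E=29] avail[A=30 B=15 C=30 D=26 E=29] open={R1,R2,R3,R4,R6}
Step 8: cancel R3 -> on_hand[A=30 B=23 C=44 D=31 E=29] avail[A=30 B=15 C=36 D=26 E=29] open={R1,R2,R4,R6}
Step 9: reserve R7 C 1 -> on_hand[A=30 B=23 C=44 D=31 E=29] avail[A=30 B=15 C=35 D=26 E=29] open={R1,R2,R4,R6,R7}
Step 10: commit R7 -> on_hand[A=30 B=23 C=43 D=31 E=29] avail[A=30 B=15 C=35 D=26 E=29] open={R1,R2,R4,R6}
Open reservations: ['R1', 'R2', 'R4', 'R6'] -> 4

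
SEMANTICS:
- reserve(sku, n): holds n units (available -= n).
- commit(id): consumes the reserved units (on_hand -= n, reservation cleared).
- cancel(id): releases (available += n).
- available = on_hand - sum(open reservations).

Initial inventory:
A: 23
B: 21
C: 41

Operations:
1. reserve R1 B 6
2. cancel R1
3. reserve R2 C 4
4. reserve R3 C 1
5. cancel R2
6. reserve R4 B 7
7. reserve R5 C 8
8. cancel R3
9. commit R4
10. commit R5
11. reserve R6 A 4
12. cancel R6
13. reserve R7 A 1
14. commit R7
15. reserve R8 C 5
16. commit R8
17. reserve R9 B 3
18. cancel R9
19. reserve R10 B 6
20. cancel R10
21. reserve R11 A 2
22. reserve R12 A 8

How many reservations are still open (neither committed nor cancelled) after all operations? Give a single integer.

Step 1: reserve R1 B 6 -> on_hand[A=23 B=21 C=41] avail[A=23 B=15 C=41] open={R1}
Step 2: cancel R1 -> on_hand[A=23 B=21 C=41] avail[A=23 B=21 C=41] open={}
Step 3: reserve R2 C 4 -> on_hand[A=23 B=21 C=41] avail[A=23 B=21 C=37] open={R2}
Step 4: reserve R3 C 1 -> on_hand[A=23 B=21 C=41] avail[A=23 B=21 C=36] open={R2,R3}
Step 5: cancel R2 -> on_hand[A=23 B=21 C=41] avail[A=23 B=21 C=40] open={R3}
Step 6: reserve R4 B 7 -> on_hand[A=23 B=21 C=41] avail[A=23 B=14 C=40] open={R3,R4}
Step 7: reserve R5 C 8 -> on_hand[A=23 B=21 C=41] avail[A=23 B=14 C=32] open={R3,R4,R5}
Step 8: cancel R3 -> on_hand[A=23 B=21 C=41] avail[A=23 B=14 C=33] open={R4,R5}
Step 9: commit R4 -> on_hand[A=23 B=14 C=41] avail[A=23 B=14 C=33] open={R5}
Step 10: commit R5 -> on_hand[A=23 B=14 C=33] avail[A=23 B=14 C=33] open={}
Step 11: reserve R6 A 4 -> on_hand[A=23 B=14 C=33] avail[A=19 B=14 C=33] open={R6}
Step 12: cancel R6 -> on_hand[A=23 B=14 C=33] avail[A=23 B=14 C=33] open={}
Step 13: reserve R7 A 1 -> on_hand[A=23 B=14 C=33] avail[A=22 B=14 C=33] open={R7}
Step 14: commit R7 -> on_hand[A=22 B=14 C=33] avail[A=22 B=14 C=33] open={}
Step 15: reserve R8 C 5 -> on_hand[A=22 B=14 C=33] avail[A=22 B=14 C=28] open={R8}
Step 16: commit R8 -> on_hand[A=22 B=14 C=28] avail[A=22 B=14 C=28] open={}
Step 17: reserve R9 B 3 -> on_hand[A=22 B=14 C=28] avail[A=22 B=11 C=28] open={R9}
Step 18: cancel R9 -> on_hand[A=22 B=14 C=28] avail[A=22 B=14 C=28] open={}
Step 19: reserve R10 B 6 -> on_hand[A=22 B=14 C=28] avail[A=22 B=8 C=28] open={R10}
Step 20: cancel R10 -> on_hand[A=22 B=14 C=28] avail[A=22 B=14 C=28] open={}
Step 21: reserve R11 A 2 -> on_hand[A=22 B=14 C=28] avail[A=20 B=14 C=28] open={R11}
Step 22: reserve R12 A 8 -> on_hand[A=22 B=14 C=28] avail[A=12 B=14 C=28] open={R11,R12}
Open reservations: ['R11', 'R12'] -> 2

Answer: 2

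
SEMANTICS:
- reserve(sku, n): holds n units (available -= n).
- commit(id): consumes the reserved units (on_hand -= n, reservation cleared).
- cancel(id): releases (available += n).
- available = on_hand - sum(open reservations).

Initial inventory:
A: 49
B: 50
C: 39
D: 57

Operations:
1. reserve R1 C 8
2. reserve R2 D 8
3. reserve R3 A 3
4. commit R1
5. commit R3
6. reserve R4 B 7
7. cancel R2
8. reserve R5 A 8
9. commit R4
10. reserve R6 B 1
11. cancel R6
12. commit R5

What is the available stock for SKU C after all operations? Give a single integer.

Step 1: reserve R1 C 8 -> on_hand[A=49 B=50 C=39 D=57] avail[A=49 B=50 C=31 D=57] open={R1}
Step 2: reserve R2 D 8 -> on_hand[A=49 B=50 C=39 D=57] avail[A=49 B=50 C=31 D=49] open={R1,R2}
Step 3: reserve R3 A 3 -> on_hand[A=49 B=50 C=39 D=57] avail[A=46 B=50 C=31 D=49] open={R1,R2,R3}
Step 4: commit R1 -> on_hand[A=49 B=50 C=31 D=57] avail[A=46 B=50 C=31 D=49] open={R2,R3}
Step 5: commit R3 -> on_hand[A=46 B=50 C=31 D=57] avail[A=46 B=50 C=31 D=49] open={R2}
Step 6: reserve R4 B 7 -> on_hand[A=46 B=50 C=31 D=57] avail[A=46 B=43 C=31 D=49] open={R2,R4}
Step 7: cancel R2 -> on_hand[A=46 B=50 C=31 D=57] avail[A=46 B=43 C=31 D=57] open={R4}
Step 8: reserve R5 A 8 -> on_hand[A=46 B=50 C=31 D=57] avail[A=38 B=43 C=31 D=57] open={R4,R5}
Step 9: commit R4 -> on_hand[A=46 B=43 C=31 D=57] avail[A=38 B=43 C=31 D=57] open={R5}
Step 10: reserve R6 B 1 -> on_hand[A=46 B=43 C=31 D=57] avail[A=38 B=42 C=31 D=57] open={R5,R6}
Step 11: cancel R6 -> on_hand[A=46 B=43 C=31 D=57] avail[A=38 B=43 C=31 D=57] open={R5}
Step 12: commit R5 -> on_hand[A=38 B=43 C=31 D=57] avail[A=38 B=43 C=31 D=57] open={}
Final available[C] = 31

Answer: 31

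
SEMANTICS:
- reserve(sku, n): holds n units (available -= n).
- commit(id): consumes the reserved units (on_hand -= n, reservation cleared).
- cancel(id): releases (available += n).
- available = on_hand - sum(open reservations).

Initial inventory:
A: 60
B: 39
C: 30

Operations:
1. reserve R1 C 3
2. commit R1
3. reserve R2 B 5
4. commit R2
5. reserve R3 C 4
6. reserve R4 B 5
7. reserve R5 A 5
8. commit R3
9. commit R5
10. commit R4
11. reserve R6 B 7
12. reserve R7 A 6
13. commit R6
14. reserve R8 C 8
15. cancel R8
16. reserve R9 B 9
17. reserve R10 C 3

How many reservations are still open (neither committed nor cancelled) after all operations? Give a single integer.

Step 1: reserve R1 C 3 -> on_hand[A=60 B=39 C=30] avail[A=60 B=39 C=27] open={R1}
Step 2: commit R1 -> on_hand[A=60 B=39 C=27] avail[A=60 B=39 C=27] open={}
Step 3: reserve R2 B 5 -> on_hand[A=60 B=39 C=27] avail[A=60 B=34 C=27] open={R2}
Step 4: commit R2 -> on_hand[A=60 B=34 C=27] avail[A=60 B=34 C=27] open={}
Step 5: reserve R3 C 4 -> on_hand[A=60 B=34 C=27] avail[A=60 B=34 C=23] open={R3}
Step 6: reserve R4 B 5 -> on_hand[A=60 B=34 C=27] avail[A=60 B=29 C=23] open={R3,R4}
Step 7: reserve R5 A 5 -> on_hand[A=60 B=34 C=27] avail[A=55 B=29 C=23] open={R3,R4,R5}
Step 8: commit R3 -> on_hand[A=60 B=34 C=23] avail[A=55 B=29 C=23] open={R4,R5}
Step 9: commit R5 -> on_hand[A=55 B=34 C=23] avail[A=55 B=29 C=23] open={R4}
Step 10: commit R4 -> on_hand[A=55 B=29 C=23] avail[A=55 B=29 C=23] open={}
Step 11: reserve R6 B 7 -> on_hand[A=55 B=29 C=23] avail[A=55 B=22 C=23] open={R6}
Step 12: reserve R7 A 6 -> on_hand[A=55 B=29 C=23] avail[A=49 B=22 C=23] open={R6,R7}
Step 13: commit R6 -> on_hand[A=55 B=22 C=23] avail[A=49 B=22 C=23] open={R7}
Step 14: reserve R8 C 8 -> on_hand[A=55 B=22 C=23] avail[A=49 B=22 C=15] open={R7,R8}
Step 15: cancel R8 -> on_hand[A=55 B=22 C=23] avail[A=49 B=22 C=23] open={R7}
Step 16: reserve R9 B 9 -> on_hand[A=55 B=22 C=23] avail[A=49 B=13 C=23] open={R7,R9}
Step 17: reserve R10 C 3 -> on_hand[A=55 B=22 C=23] avail[A=49 B=13 C=20] open={R10,R7,R9}
Open reservations: ['R10', 'R7', 'R9'] -> 3

Answer: 3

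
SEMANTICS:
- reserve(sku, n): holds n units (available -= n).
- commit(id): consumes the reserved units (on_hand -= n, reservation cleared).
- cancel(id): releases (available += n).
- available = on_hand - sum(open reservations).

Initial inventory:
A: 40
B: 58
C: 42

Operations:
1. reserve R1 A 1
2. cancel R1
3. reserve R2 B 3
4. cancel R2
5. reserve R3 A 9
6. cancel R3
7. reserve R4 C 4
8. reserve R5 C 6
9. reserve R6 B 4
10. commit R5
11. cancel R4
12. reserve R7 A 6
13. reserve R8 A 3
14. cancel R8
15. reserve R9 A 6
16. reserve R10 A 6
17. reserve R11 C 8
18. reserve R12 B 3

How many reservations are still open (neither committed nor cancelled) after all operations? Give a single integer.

Step 1: reserve R1 A 1 -> on_hand[A=40 B=58 C=42] avail[A=39 B=58 C=42] open={R1}
Step 2: cancel R1 -> on_hand[A=40 B=58 C=42] avail[A=40 B=58 C=42] open={}
Step 3: reserve R2 B 3 -> on_hand[A=40 B=58 C=42] avail[A=40 B=55 C=42] open={R2}
Step 4: cancel R2 -> on_hand[A=40 B=58 C=42] avail[A=40 B=58 C=42] open={}
Step 5: reserve R3 A 9 -> on_hand[A=40 B=58 C=42] avail[A=31 B=58 C=42] open={R3}
Step 6: cancel R3 -> on_hand[A=40 B=58 C=42] avail[A=40 B=58 C=42] open={}
Step 7: reserve R4 C 4 -> on_hand[A=40 B=58 C=42] avail[A=40 B=58 C=38] open={R4}
Step 8: reserve R5 C 6 -> on_hand[A=40 B=58 C=42] avail[A=40 B=58 C=32] open={R4,R5}
Step 9: reserve R6 B 4 -> on_hand[A=40 B=58 C=42] avail[A=40 B=54 C=32] open={R4,R5,R6}
Step 10: commit R5 -> on_hand[A=40 B=58 C=36] avail[A=40 B=54 C=32] open={R4,R6}
Step 11: cancel R4 -> on_hand[A=40 B=58 C=36] avail[A=40 B=54 C=36] open={R6}
Step 12: reserve R7 A 6 -> on_hand[A=40 B=58 C=36] avail[A=34 B=54 C=36] open={R6,R7}
Step 13: reserve R8 A 3 -> on_hand[A=40 B=58 C=36] avail[A=31 B=54 C=36] open={R6,R7,R8}
Step 14: cancel R8 -> on_hand[A=40 B=58 C=36] avail[A=34 B=54 C=36] open={R6,R7}
Step 15: reserve R9 A 6 -> on_hand[A=40 B=58 C=36] avail[A=28 B=54 C=36] open={R6,R7,R9}
Step 16: reserve R10 A 6 -> on_hand[A=40 B=58 C=36] avail[A=22 B=54 C=36] open={R10,R6,R7,R9}
Step 17: reserve R11 C 8 -> on_hand[A=40 B=58 C=36] avail[A=22 B=54 C=28] open={R10,R11,R6,R7,R9}
Step 18: reserve R12 B 3 -> on_hand[A=40 B=58 C=36] avail[A=22 B=51 C=28] open={R10,R11,R12,R6,R7,R9}
Open reservations: ['R10', 'R11', 'R12', 'R6', 'R7', 'R9'] -> 6

Answer: 6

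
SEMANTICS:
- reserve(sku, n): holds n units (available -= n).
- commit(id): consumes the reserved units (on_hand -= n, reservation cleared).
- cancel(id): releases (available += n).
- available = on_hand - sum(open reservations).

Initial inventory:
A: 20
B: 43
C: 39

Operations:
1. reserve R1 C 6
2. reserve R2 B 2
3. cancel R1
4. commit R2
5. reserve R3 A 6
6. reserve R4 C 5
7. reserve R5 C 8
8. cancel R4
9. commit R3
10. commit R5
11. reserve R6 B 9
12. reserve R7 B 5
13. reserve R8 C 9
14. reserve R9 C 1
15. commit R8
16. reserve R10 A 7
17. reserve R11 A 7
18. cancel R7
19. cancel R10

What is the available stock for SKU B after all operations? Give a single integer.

Answer: 32

Derivation:
Step 1: reserve R1 C 6 -> on_hand[A=20 B=43 C=39] avail[A=20 B=43 C=33] open={R1}
Step 2: reserve R2 B 2 -> on_hand[A=20 B=43 C=39] avail[A=20 B=41 C=33] open={R1,R2}
Step 3: cancel R1 -> on_hand[A=20 B=43 C=39] avail[A=20 B=41 C=39] open={R2}
Step 4: commit R2 -> on_hand[A=20 B=41 C=39] avail[A=20 B=41 C=39] open={}
Step 5: reserve R3 A 6 -> on_hand[A=20 B=41 C=39] avail[A=14 B=41 C=39] open={R3}
Step 6: reserve R4 C 5 -> on_hand[A=20 B=41 C=39] avail[A=14 B=41 C=34] open={R3,R4}
Step 7: reserve R5 C 8 -> on_hand[A=20 B=41 C=39] avail[A=14 B=41 C=26] open={R3,R4,R5}
Step 8: cancel R4 -> on_hand[A=20 B=41 C=39] avail[A=14 B=41 C=31] open={R3,R5}
Step 9: commit R3 -> on_hand[A=14 B=41 C=39] avail[A=14 B=41 C=31] open={R5}
Step 10: commit R5 -> on_hand[A=14 B=41 C=31] avail[A=14 B=41 C=31] open={}
Step 11: reserve R6 B 9 -> on_hand[A=14 B=41 C=31] avail[A=14 B=32 C=31] open={R6}
Step 12: reserve R7 B 5 -> on_hand[A=14 B=41 C=31] avail[A=14 B=27 C=31] open={R6,R7}
Step 13: reserve R8 C 9 -> on_hand[A=14 B=41 C=31] avail[A=14 B=27 C=22] open={R6,R7,R8}
Step 14: reserve R9 C 1 -> on_hand[A=14 B=41 C=31] avail[A=14 B=27 C=21] open={R6,R7,R8,R9}
Step 15: commit R8 -> on_hand[A=14 B=41 C=22] avail[A=14 B=27 C=21] open={R6,R7,R9}
Step 16: reserve R10 A 7 -> on_hand[A=14 B=41 C=22] avail[A=7 B=27 C=21] open={R10,R6,R7,R9}
Step 17: reserve R11 A 7 -> on_hand[A=14 B=41 C=22] avail[A=0 B=27 C=21] open={R10,R11,R6,R7,R9}
Step 18: cancel R7 -> on_hand[A=14 B=41 C=22] avail[A=0 B=32 C=21] open={R10,R11,R6,R9}
Step 19: cancel R10 -> on_hand[A=14 B=41 C=22] avail[A=7 B=32 C=21] open={R11,R6,R9}
Final available[B] = 32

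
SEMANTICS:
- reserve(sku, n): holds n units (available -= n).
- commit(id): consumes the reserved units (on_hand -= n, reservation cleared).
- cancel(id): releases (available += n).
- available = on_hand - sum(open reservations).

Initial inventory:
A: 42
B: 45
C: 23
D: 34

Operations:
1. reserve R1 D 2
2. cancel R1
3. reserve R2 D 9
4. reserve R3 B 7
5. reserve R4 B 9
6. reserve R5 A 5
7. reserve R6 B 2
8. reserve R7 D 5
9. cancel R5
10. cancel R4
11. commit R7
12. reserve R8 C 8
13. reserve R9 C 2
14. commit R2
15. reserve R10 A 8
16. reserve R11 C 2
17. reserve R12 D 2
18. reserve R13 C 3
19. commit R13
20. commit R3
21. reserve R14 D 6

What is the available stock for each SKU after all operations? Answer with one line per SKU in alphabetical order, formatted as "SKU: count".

Step 1: reserve R1 D 2 -> on_hand[A=42 B=45 C=23 D=34] avail[A=42 B=45 C=23 D=32] open={R1}
Step 2: cancel R1 -> on_hand[A=42 B=45 C=23 D=34] avail[A=42 B=45 C=23 D=34] open={}
Step 3: reserve R2 D 9 -> on_hand[A=42 B=45 C=23 D=34] avail[A=42 B=45 C=23 D=25] open={R2}
Step 4: reserve R3 B 7 -> on_hand[A=42 B=45 C=23 D=34] avail[A=42 B=38 C=23 D=25] open={R2,R3}
Step 5: reserve R4 B 9 -> on_hand[A=42 B=45 C=23 D=34] avail[A=42 B=29 C=23 D=25] open={R2,R3,R4}
Step 6: reserve R5 A 5 -> on_hand[A=42 B=45 C=23 D=34] avail[A=37 B=29 C=23 D=25] open={R2,R3,R4,R5}
Step 7: reserve R6 B 2 -> on_hand[A=42 B=45 C=23 D=34] avail[A=37 B=27 C=23 D=25] open={R2,R3,R4,R5,R6}
Step 8: reserve R7 D 5 -> on_hand[A=42 B=45 C=23 D=34] avail[A=37 B=27 C=23 D=20] open={R2,R3,R4,R5,R6,R7}
Step 9: cancel R5 -> on_hand[A=42 B=45 C=23 D=34] avail[A=42 B=27 C=23 D=20] open={R2,R3,R4,R6,R7}
Step 10: cancel R4 -> on_hand[A=42 B=45 C=23 D=34] avail[A=42 B=36 C=23 D=20] open={R2,R3,R6,R7}
Step 11: commit R7 -> on_hand[A=42 B=45 C=23 D=29] avail[A=42 B=36 C=23 D=20] open={R2,R3,R6}
Step 12: reserve R8 C 8 -> on_hand[A=42 B=45 C=23 D=29] avail[A=42 B=36 C=15 D=20] open={R2,R3,R6,R8}
Step 13: reserve R9 C 2 -> on_hand[A=42 B=45 C=23 D=29] avail[A=42 B=36 C=13 D=20] open={R2,R3,R6,R8,R9}
Step 14: commit R2 -> on_hand[A=42 B=45 C=23 D=20] avail[A=42 B=36 C=13 D=20] open={R3,R6,R8,R9}
Step 15: reserve R10 A 8 -> on_hand[A=42 B=45 C=23 D=20] avail[A=34 B=36 C=13 D=20] open={R10,R3,R6,R8,R9}
Step 16: reserve R11 C 2 -> on_hand[A=42 B=45 C=23 D=20] avail[A=34 B=36 C=11 D=20] open={R10,R11,R3,R6,R8,R9}
Step 17: reserve R12 D 2 -> on_hand[A=42 B=45 C=23 D=20] avail[A=34 B=36 C=11 D=18] open={R10,R11,R12,R3,R6,R8,R9}
Step 18: reserve R13 C 3 -> on_hand[A=42 B=45 C=23 D=20] avail[A=34 B=36 C=8 D=18] open={R10,R11,R12,R13,R3,R6,R8,R9}
Step 19: commit R13 -> on_hand[A=42 B=45 C=20 D=20] avail[A=34 B=36 C=8 D=18] open={R10,R11,R12,R3,R6,R8,R9}
Step 20: commit R3 -> on_hand[A=42 B=38 C=20 D=20] avail[A=34 B=36 C=8 D=18] open={R10,R11,R12,R6,R8,R9}
Step 21: reserve R14 D 6 -> on_hand[A=42 B=38 C=20 D=20] avail[A=34 B=36 C=8 D=12] open={R10,R11,R12,R14,R6,R8,R9}

Answer: A: 34
B: 36
C: 8
D: 12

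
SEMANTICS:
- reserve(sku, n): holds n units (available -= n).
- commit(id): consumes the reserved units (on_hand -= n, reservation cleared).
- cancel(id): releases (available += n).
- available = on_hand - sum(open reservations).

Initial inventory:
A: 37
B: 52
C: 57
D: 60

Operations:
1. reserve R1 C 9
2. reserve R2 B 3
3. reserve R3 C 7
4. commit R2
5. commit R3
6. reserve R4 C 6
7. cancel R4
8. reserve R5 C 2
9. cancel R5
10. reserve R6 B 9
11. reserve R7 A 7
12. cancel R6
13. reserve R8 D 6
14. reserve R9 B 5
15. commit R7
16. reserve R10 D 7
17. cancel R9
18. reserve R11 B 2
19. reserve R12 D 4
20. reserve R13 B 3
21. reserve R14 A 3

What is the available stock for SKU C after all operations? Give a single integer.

Step 1: reserve R1 C 9 -> on_hand[A=37 B=52 C=57 D=60] avail[A=37 B=52 C=48 D=60] open={R1}
Step 2: reserve R2 B 3 -> on_hand[A=37 B=52 C=57 D=60] avail[A=37 B=49 C=48 D=60] open={R1,R2}
Step 3: reserve R3 C 7 -> on_hand[A=37 B=52 C=57 D=60] avail[A=37 B=49 C=41 D=60] open={R1,R2,R3}
Step 4: commit R2 -> on_hand[A=37 B=49 C=57 D=60] avail[A=37 B=49 C=41 D=60] open={R1,R3}
Step 5: commit R3 -> on_hand[A=37 B=49 C=50 D=60] avail[A=37 B=49 C=41 D=60] open={R1}
Step 6: reserve R4 C 6 -> on_hand[A=37 B=49 C=50 D=60] avail[A=37 B=49 C=35 D=60] open={R1,R4}
Step 7: cancel R4 -> on_hand[A=37 B=49 C=50 D=60] avail[A=37 B=49 C=41 D=60] open={R1}
Step 8: reserve R5 C 2 -> on_hand[A=37 B=49 C=50 D=60] avail[A=37 B=49 C=39 D=60] open={R1,R5}
Step 9: cancel R5 -> on_hand[A=37 B=49 C=50 D=60] avail[A=37 B=49 C=41 D=60] open={R1}
Step 10: reserve R6 B 9 -> on_hand[A=37 B=49 C=50 D=60] avail[A=37 B=40 C=41 D=60] open={R1,R6}
Step 11: reserve R7 A 7 -> on_hand[A=37 B=49 C=50 D=60] avail[A=30 B=40 C=41 D=60] open={R1,R6,R7}
Step 12: cancel R6 -> on_hand[A=37 B=49 C=50 D=60] avail[A=30 B=49 C=41 D=60] open={R1,R7}
Step 13: reserve R8 D 6 -> on_hand[A=37 B=49 C=50 D=60] avail[A=30 B=49 C=41 D=54] open={R1,R7,R8}
Step 14: reserve R9 B 5 -> on_hand[A=37 B=49 C=50 D=60] avail[A=30 B=44 C=41 D=54] open={R1,R7,R8,R9}
Step 15: commit R7 -> on_hand[A=30 B=49 C=50 D=60] avail[A=30 B=44 C=41 D=54] open={R1,R8,R9}
Step 16: reserve R10 D 7 -> on_hand[A=30 B=49 C=50 D=60] avail[A=30 B=44 C=41 D=47] open={R1,R10,R8,R9}
Step 17: cancel R9 -> on_hand[A=30 B=49 C=50 D=60] avail[A=30 B=49 C=41 D=47] open={R1,R10,R8}
Step 18: reserve R11 B 2 -> on_hand[A=30 B=49 C=50 D=60] avail[A=30 B=47 C=41 D=47] open={R1,R10,R11,R8}
Step 19: reserve R12 D 4 -> on_hand[A=30 B=49 C=50 D=60] avail[A=30 B=47 C=41 D=43] open={R1,R10,R11,R12,R8}
Step 20: reserve R13 B 3 -> on_hand[A=30 B=49 C=50 D=60] avail[A=30 B=44 C=41 D=43] open={R1,R10,R11,R12,R13,R8}
Step 21: reserve R14 A 3 -> on_hand[A=30 B=49 C=50 D=60] avail[A=27 B=44 C=41 D=43] open={R1,R10,R11,R12,R13,R14,R8}
Final available[C] = 41

Answer: 41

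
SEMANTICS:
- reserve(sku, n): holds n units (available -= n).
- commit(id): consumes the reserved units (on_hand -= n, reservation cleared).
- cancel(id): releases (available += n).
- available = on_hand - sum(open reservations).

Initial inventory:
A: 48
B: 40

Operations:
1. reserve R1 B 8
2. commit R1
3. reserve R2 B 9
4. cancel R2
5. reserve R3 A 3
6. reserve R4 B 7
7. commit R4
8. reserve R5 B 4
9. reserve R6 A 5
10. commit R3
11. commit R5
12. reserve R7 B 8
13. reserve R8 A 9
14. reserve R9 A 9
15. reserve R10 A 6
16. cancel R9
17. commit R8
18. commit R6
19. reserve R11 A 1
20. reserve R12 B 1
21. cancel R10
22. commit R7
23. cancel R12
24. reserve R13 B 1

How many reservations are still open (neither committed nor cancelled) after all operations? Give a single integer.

Answer: 2

Derivation:
Step 1: reserve R1 B 8 -> on_hand[A=48 B=40] avail[A=48 B=32] open={R1}
Step 2: commit R1 -> on_hand[A=48 B=32] avail[A=48 B=32] open={}
Step 3: reserve R2 B 9 -> on_hand[A=48 B=32] avail[A=48 B=23] open={R2}
Step 4: cancel R2 -> on_hand[A=48 B=32] avail[A=48 B=32] open={}
Step 5: reserve R3 A 3 -> on_hand[A=48 B=32] avail[A=45 B=32] open={R3}
Step 6: reserve R4 B 7 -> on_hand[A=48 B=32] avail[A=45 B=25] open={R3,R4}
Step 7: commit R4 -> on_hand[A=48 B=25] avail[A=45 B=25] open={R3}
Step 8: reserve R5 B 4 -> on_hand[A=48 B=25] avail[A=45 B=21] open={R3,R5}
Step 9: reserve R6 A 5 -> on_hand[A=48 B=25] avail[A=40 B=21] open={R3,R5,R6}
Step 10: commit R3 -> on_hand[A=45 B=25] avail[A=40 B=21] open={R5,R6}
Step 11: commit R5 -> on_hand[A=45 B=21] avail[A=40 B=21] open={R6}
Step 12: reserve R7 B 8 -> on_hand[A=45 B=21] avail[A=40 B=13] open={R6,R7}
Step 13: reserve R8 A 9 -> on_hand[A=45 B=21] avail[A=31 B=13] open={R6,R7,R8}
Step 14: reserve R9 A 9 -> on_hand[A=45 B=21] avail[A=22 B=13] open={R6,R7,R8,R9}
Step 15: reserve R10 A 6 -> on_hand[A=45 B=21] avail[A=16 B=13] open={R10,R6,R7,R8,R9}
Step 16: cancel R9 -> on_hand[A=45 B=21] avail[A=25 B=13] open={R10,R6,R7,R8}
Step 17: commit R8 -> on_hand[A=36 B=21] avail[A=25 B=13] open={R10,R6,R7}
Step 18: commit R6 -> on_hand[A=31 B=21] avail[A=25 B=13] open={R10,R7}
Step 19: reserve R11 A 1 -> on_hand[A=31 B=21] avail[A=24 B=13] open={R10,R11,R7}
Step 20: reserve R12 B 1 -> on_hand[A=31 B=21] avail[A=24 B=12] open={R10,R11,R12,R7}
Step 21: cancel R10 -> on_hand[A=31 B=21] avail[A=30 B=12] open={R11,R12,R7}
Step 22: commit R7 -> on_hand[A=31 B=13] avail[A=30 B=12] open={R11,R12}
Step 23: cancel R12 -> on_hand[A=31 B=13] avail[A=30 B=13] open={R11}
Step 24: reserve R13 B 1 -> on_hand[A=31 B=13] avail[A=30 B=12] open={R11,R13}
Open reservations: ['R11', 'R13'] -> 2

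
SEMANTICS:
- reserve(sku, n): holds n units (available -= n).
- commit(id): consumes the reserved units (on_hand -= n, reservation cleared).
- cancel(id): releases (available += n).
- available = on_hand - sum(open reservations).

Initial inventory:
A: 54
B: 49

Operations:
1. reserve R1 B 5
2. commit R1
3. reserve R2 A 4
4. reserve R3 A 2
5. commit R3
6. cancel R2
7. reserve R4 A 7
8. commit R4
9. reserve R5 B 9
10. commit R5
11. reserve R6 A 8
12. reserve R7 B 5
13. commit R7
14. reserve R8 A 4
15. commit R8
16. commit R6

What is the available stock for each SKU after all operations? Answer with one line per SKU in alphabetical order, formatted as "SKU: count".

Answer: A: 33
B: 30

Derivation:
Step 1: reserve R1 B 5 -> on_hand[A=54 B=49] avail[A=54 B=44] open={R1}
Step 2: commit R1 -> on_hand[A=54 B=44] avail[A=54 B=44] open={}
Step 3: reserve R2 A 4 -> on_hand[A=54 B=44] avail[A=50 B=44] open={R2}
Step 4: reserve R3 A 2 -> on_hand[A=54 B=44] avail[A=48 B=44] open={R2,R3}
Step 5: commit R3 -> on_hand[A=52 B=44] avail[A=48 B=44] open={R2}
Step 6: cancel R2 -> on_hand[A=52 B=44] avail[A=52 B=44] open={}
Step 7: reserve R4 A 7 -> on_hand[A=52 B=44] avail[A=45 B=44] open={R4}
Step 8: commit R4 -> on_hand[A=45 B=44] avail[A=45 B=44] open={}
Step 9: reserve R5 B 9 -> on_hand[A=45 B=44] avail[A=45 B=35] open={R5}
Step 10: commit R5 -> on_hand[A=45 B=35] avail[A=45 B=35] open={}
Step 11: reserve R6 A 8 -> on_hand[A=45 B=35] avail[A=37 B=35] open={R6}
Step 12: reserve R7 B 5 -> on_hand[A=45 B=35] avail[A=37 B=30] open={R6,R7}
Step 13: commit R7 -> on_hand[A=45 B=30] avail[A=37 B=30] open={R6}
Step 14: reserve R8 A 4 -> on_hand[A=45 B=30] avail[A=33 B=30] open={R6,R8}
Step 15: commit R8 -> on_hand[A=41 B=30] avail[A=33 B=30] open={R6}
Step 16: commit R6 -> on_hand[A=33 B=30] avail[A=33 B=30] open={}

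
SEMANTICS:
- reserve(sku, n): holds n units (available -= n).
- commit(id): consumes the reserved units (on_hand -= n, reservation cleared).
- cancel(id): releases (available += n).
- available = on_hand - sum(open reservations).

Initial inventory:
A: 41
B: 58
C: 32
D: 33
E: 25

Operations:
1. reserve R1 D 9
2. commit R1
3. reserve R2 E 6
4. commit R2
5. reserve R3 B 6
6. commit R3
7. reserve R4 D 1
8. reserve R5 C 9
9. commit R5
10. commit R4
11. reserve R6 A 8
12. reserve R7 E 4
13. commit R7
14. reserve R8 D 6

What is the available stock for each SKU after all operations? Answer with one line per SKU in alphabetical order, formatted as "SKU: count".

Step 1: reserve R1 D 9 -> on_hand[A=41 B=58 C=32 D=33 E=25] avail[A=41 B=58 C=32 D=24 E=25] open={R1}
Step 2: commit R1 -> on_hand[A=41 B=58 C=32 D=24 E=25] avail[A=41 B=58 C=32 D=24 E=25] open={}
Step 3: reserve R2 E 6 -> on_hand[A=41 B=58 C=32 D=24 E=25] avail[A=41 B=58 C=32 D=24 E=19] open={R2}
Step 4: commit R2 -> on_hand[A=41 B=58 C=32 D=24 E=19] avail[A=41 B=58 C=32 D=24 E=19] open={}
Step 5: reserve R3 B 6 -> on_hand[A=41 B=58 C=32 D=24 E=19] avail[A=41 B=52 C=32 D=24 E=19] open={R3}
Step 6: commit R3 -> on_hand[A=41 B=52 C=32 D=24 E=19] avail[A=41 B=52 C=32 D=24 E=19] open={}
Step 7: reserve R4 D 1 -> on_hand[A=41 B=52 C=32 D=24 E=19] avail[A=41 B=52 C=32 D=23 E=19] open={R4}
Step 8: reserve R5 C 9 -> on_hand[A=41 B=52 C=32 D=24 E=19] avail[A=41 B=52 C=23 D=23 E=19] open={R4,R5}
Step 9: commit R5 -> on_hand[A=41 B=52 C=23 D=24 E=19] avail[A=41 B=52 C=23 D=23 E=19] open={R4}
Step 10: commit R4 -> on_hand[A=41 B=52 C=23 D=23 E=19] avail[A=41 B=52 C=23 D=23 E=19] open={}
Step 11: reserve R6 A 8 -> on_hand[A=41 B=52 C=23 D=23 E=19] avail[A=33 B=52 C=23 D=23 E=19] open={R6}
Step 12: reserve R7 E 4 -> on_hand[A=41 B=52 C=23 D=23 E=19] avail[A=33 B=52 C=23 D=23 E=15] open={R6,R7}
Step 13: commit R7 -> on_hand[A=41 B=52 C=23 D=23 E=15] avail[A=33 B=52 C=23 D=23 E=15] open={R6}
Step 14: reserve R8 D 6 -> on_hand[A=41 B=52 C=23 D=23 E=15] avail[A=33 B=52 C=23 D=17 E=15] open={R6,R8}

Answer: A: 33
B: 52
C: 23
D: 17
E: 15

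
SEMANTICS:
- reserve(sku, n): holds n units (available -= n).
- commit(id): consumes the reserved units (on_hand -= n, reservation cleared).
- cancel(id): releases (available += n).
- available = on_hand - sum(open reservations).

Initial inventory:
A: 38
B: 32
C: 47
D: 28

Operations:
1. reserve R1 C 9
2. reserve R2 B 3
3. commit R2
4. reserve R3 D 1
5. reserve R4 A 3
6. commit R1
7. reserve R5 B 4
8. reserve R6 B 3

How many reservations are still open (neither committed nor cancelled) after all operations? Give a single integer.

Step 1: reserve R1 C 9 -> on_hand[A=38 B=32 C=47 D=28] avail[A=38 B=32 C=38 D=28] open={R1}
Step 2: reserve R2 B 3 -> on_hand[A=38 B=32 C=47 D=28] avail[A=38 B=29 C=38 D=28] open={R1,R2}
Step 3: commit R2 -> on_hand[A=38 B=29 C=47 D=28] avail[A=38 B=29 C=38 D=28] open={R1}
Step 4: reserve R3 D 1 -> on_hand[A=38 B=29 C=47 D=28] avail[A=38 B=29 C=38 D=27] open={R1,R3}
Step 5: reserve R4 A 3 -> on_hand[A=38 B=29 C=47 D=28] avail[A=35 B=29 C=38 D=27] open={R1,R3,R4}
Step 6: commit R1 -> on_hand[A=38 B=29 C=38 D=28] avail[A=35 B=29 C=38 D=27] open={R3,R4}
Step 7: reserve R5 B 4 -> on_hand[A=38 B=29 C=38 D=28] avail[A=35 B=25 C=38 D=27] open={R3,R4,R5}
Step 8: reserve R6 B 3 -> on_hand[A=38 B=29 C=38 D=28] avail[A=35 B=22 C=38 D=27] open={R3,R4,R5,R6}
Open reservations: ['R3', 'R4', 'R5', 'R6'] -> 4

Answer: 4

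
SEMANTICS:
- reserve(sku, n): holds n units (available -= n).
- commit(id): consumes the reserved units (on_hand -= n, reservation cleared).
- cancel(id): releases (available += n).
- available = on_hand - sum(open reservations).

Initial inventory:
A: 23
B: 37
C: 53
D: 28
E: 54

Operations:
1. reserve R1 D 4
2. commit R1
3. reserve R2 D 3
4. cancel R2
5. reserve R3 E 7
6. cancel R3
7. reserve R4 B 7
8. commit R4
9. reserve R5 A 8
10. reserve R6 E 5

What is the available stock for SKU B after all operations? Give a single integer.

Step 1: reserve R1 D 4 -> on_hand[A=23 B=37 C=53 D=28 E=54] avail[A=23 B=37 C=53 D=24 E=54] open={R1}
Step 2: commit R1 -> on_hand[A=23 B=37 C=53 D=24 E=54] avail[A=23 B=37 C=53 D=24 E=54] open={}
Step 3: reserve R2 D 3 -> on_hand[A=23 B=37 C=53 D=24 E=54] avail[A=23 B=37 C=53 D=21 E=54] open={R2}
Step 4: cancel R2 -> on_hand[A=23 B=37 C=53 D=24 E=54] avail[A=23 B=37 C=53 D=24 E=54] open={}
Step 5: reserve R3 E 7 -> on_hand[A=23 B=37 C=53 D=24 E=54] avail[A=23 B=37 C=53 D=24 E=47] open={R3}
Step 6: cancel R3 -> on_hand[A=23 B=37 C=53 D=24 E=54] avail[A=23 B=37 C=53 D=24 E=54] open={}
Step 7: reserve R4 B 7 -> on_hand[A=23 B=37 C=53 D=24 E=54] avail[A=23 B=30 C=53 D=24 E=54] open={R4}
Step 8: commit R4 -> on_hand[A=23 B=30 C=53 D=24 E=54] avail[A=23 B=30 C=53 D=24 E=54] open={}
Step 9: reserve R5 A 8 -> on_hand[A=23 B=30 C=53 D=24 E=54] avail[A=15 B=30 C=53 D=24 E=54] open={R5}
Step 10: reserve R6 E 5 -> on_hand[A=23 B=30 C=53 D=24 E=54] avail[A=15 B=30 C=53 D=24 E=49] open={R5,R6}
Final available[B] = 30

Answer: 30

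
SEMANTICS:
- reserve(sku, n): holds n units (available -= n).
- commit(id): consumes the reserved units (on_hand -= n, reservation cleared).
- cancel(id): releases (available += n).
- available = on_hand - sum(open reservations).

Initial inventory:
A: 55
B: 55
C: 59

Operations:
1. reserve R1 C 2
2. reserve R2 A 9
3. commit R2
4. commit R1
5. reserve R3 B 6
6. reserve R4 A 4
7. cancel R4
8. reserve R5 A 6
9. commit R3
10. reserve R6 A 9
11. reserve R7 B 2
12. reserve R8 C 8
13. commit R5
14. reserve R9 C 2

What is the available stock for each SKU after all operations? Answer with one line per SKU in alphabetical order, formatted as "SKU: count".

Answer: A: 31
B: 47
C: 47

Derivation:
Step 1: reserve R1 C 2 -> on_hand[A=55 B=55 C=59] avail[A=55 B=55 C=57] open={R1}
Step 2: reserve R2 A 9 -> on_hand[A=55 B=55 C=59] avail[A=46 B=55 C=57] open={R1,R2}
Step 3: commit R2 -> on_hand[A=46 B=55 C=59] avail[A=46 B=55 C=57] open={R1}
Step 4: commit R1 -> on_hand[A=46 B=55 C=57] avail[A=46 B=55 C=57] open={}
Step 5: reserve R3 B 6 -> on_hand[A=46 B=55 C=57] avail[A=46 B=49 C=57] open={R3}
Step 6: reserve R4 A 4 -> on_hand[A=46 B=55 C=57] avail[A=42 B=49 C=57] open={R3,R4}
Step 7: cancel R4 -> on_hand[A=46 B=55 C=57] avail[A=46 B=49 C=57] open={R3}
Step 8: reserve R5 A 6 -> on_hand[A=46 B=55 C=57] avail[A=40 B=49 C=57] open={R3,R5}
Step 9: commit R3 -> on_hand[A=46 B=49 C=57] avail[A=40 B=49 C=57] open={R5}
Step 10: reserve R6 A 9 -> on_hand[A=46 B=49 C=57] avail[A=31 B=49 C=57] open={R5,R6}
Step 11: reserve R7 B 2 -> on_hand[A=46 B=49 C=57] avail[A=31 B=47 C=57] open={R5,R6,R7}
Step 12: reserve R8 C 8 -> on_hand[A=46 B=49 C=57] avail[A=31 B=47 C=49] open={R5,R6,R7,R8}
Step 13: commit R5 -> on_hand[A=40 B=49 C=57] avail[A=31 B=47 C=49] open={R6,R7,R8}
Step 14: reserve R9 C 2 -> on_hand[A=40 B=49 C=57] avail[A=31 B=47 C=47] open={R6,R7,R8,R9}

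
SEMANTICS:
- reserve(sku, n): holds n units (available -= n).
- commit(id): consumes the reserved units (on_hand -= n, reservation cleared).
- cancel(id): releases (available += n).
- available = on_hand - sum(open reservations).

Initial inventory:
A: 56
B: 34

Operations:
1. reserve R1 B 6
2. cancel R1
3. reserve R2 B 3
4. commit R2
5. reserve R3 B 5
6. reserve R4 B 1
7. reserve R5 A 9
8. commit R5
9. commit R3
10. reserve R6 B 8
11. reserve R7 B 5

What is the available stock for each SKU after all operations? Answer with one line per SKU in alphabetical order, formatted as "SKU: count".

Answer: A: 47
B: 12

Derivation:
Step 1: reserve R1 B 6 -> on_hand[A=56 B=34] avail[A=56 B=28] open={R1}
Step 2: cancel R1 -> on_hand[A=56 B=34] avail[A=56 B=34] open={}
Step 3: reserve R2 B 3 -> on_hand[A=56 B=34] avail[A=56 B=31] open={R2}
Step 4: commit R2 -> on_hand[A=56 B=31] avail[A=56 B=31] open={}
Step 5: reserve R3 B 5 -> on_hand[A=56 B=31] avail[A=56 B=26] open={R3}
Step 6: reserve R4 B 1 -> on_hand[A=56 B=31] avail[A=56 B=25] open={R3,R4}
Step 7: reserve R5 A 9 -> on_hand[A=56 B=31] avail[A=47 B=25] open={R3,R4,R5}
Step 8: commit R5 -> on_hand[A=47 B=31] avail[A=47 B=25] open={R3,R4}
Step 9: commit R3 -> on_hand[A=47 B=26] avail[A=47 B=25] open={R4}
Step 10: reserve R6 B 8 -> on_hand[A=47 B=26] avail[A=47 B=17] open={R4,R6}
Step 11: reserve R7 B 5 -> on_hand[A=47 B=26] avail[A=47 B=12] open={R4,R6,R7}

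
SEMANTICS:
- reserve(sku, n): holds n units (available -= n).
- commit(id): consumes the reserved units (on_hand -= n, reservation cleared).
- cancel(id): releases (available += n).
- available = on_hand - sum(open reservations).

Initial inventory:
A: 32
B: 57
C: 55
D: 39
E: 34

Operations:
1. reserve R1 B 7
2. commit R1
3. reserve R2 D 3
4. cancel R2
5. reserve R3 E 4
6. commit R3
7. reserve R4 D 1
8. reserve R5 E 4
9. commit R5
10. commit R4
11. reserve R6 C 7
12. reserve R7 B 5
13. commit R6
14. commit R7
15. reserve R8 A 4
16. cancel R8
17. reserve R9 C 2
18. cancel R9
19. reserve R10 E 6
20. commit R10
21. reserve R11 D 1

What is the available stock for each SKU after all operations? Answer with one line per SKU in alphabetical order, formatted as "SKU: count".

Answer: A: 32
B: 45
C: 48
D: 37
E: 20

Derivation:
Step 1: reserve R1 B 7 -> on_hand[A=32 B=57 C=55 D=39 E=34] avail[A=32 B=50 C=55 D=39 E=34] open={R1}
Step 2: commit R1 -> on_hand[A=32 B=50 C=55 D=39 E=34] avail[A=32 B=50 C=55 D=39 E=34] open={}
Step 3: reserve R2 D 3 -> on_hand[A=32 B=50 C=55 D=39 E=34] avail[A=32 B=50 C=55 D=36 E=34] open={R2}
Step 4: cancel R2 -> on_hand[A=32 B=50 C=55 D=39 E=34] avail[A=32 B=50 C=55 D=39 E=34] open={}
Step 5: reserve R3 E 4 -> on_hand[A=32 B=50 C=55 D=39 E=34] avail[A=32 B=50 C=55 D=39 E=30] open={R3}
Step 6: commit R3 -> on_hand[A=32 B=50 C=55 D=39 E=30] avail[A=32 B=50 C=55 D=39 E=30] open={}
Step 7: reserve R4 D 1 -> on_hand[A=32 B=50 C=55 D=39 E=30] avail[A=32 B=50 C=55 D=38 E=30] open={R4}
Step 8: reserve R5 E 4 -> on_hand[A=32 B=50 C=55 D=39 E=30] avail[A=32 B=50 C=55 D=38 E=26] open={R4,R5}
Step 9: commit R5 -> on_hand[A=32 B=50 C=55 D=39 E=26] avail[A=32 B=50 C=55 D=38 E=26] open={R4}
Step 10: commit R4 -> on_hand[A=32 B=50 C=55 D=38 E=26] avail[A=32 B=50 C=55 D=38 E=26] open={}
Step 11: reserve R6 C 7 -> on_hand[A=32 B=50 C=55 D=38 E=26] avail[A=32 B=50 C=48 D=38 E=26] open={R6}
Step 12: reserve R7 B 5 -> on_hand[A=32 B=50 C=55 D=38 E=26] avail[A=32 B=45 C=48 D=38 E=26] open={R6,R7}
Step 13: commit R6 -> on_hand[A=32 B=50 C=48 D=38 E=26] avail[A=32 B=45 C=48 D=38 E=26] open={R7}
Step 14: commit R7 -> on_hand[A=32 B=45 C=48 D=38 E=26] avail[A=32 B=45 C=48 D=38 E=26] open={}
Step 15: reserve R8 A 4 -> on_hand[A=32 B=45 C=48 D=38 E=26] avail[A=28 B=45 C=48 D=38 E=26] open={R8}
Step 16: cancel R8 -> on_hand[A=32 B=45 C=48 D=38 E=26] avail[A=32 B=45 C=48 D=38 E=26] open={}
Step 17: reserve R9 C 2 -> on_hand[A=32 B=45 C=48 D=38 E=26] avail[A=32 B=45 C=46 D=38 E=26] open={R9}
Step 18: cancel R9 -> on_hand[A=32 B=45 C=48 D=38 E=26] avail[A=32 B=45 C=48 D=38 E=26] open={}
Step 19: reserve R10 E 6 -> on_hand[A=32 B=45 C=48 D=38 E=26] avail[A=32 B=45 C=48 D=38 E=20] open={R10}
Step 20: commit R10 -> on_hand[A=32 B=45 C=48 D=38 E=20] avail[A=32 B=45 C=48 D=38 E=20] open={}
Step 21: reserve R11 D 1 -> on_hand[A=32 B=45 C=48 D=38 E=20] avail[A=32 B=45 C=48 D=37 E=20] open={R11}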